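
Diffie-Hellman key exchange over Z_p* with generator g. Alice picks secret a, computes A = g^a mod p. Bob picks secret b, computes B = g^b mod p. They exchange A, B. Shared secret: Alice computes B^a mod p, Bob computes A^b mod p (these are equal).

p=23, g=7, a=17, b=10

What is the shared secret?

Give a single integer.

Answer: 6

Derivation:
A = 7^17 mod 23  (bits of 17 = 10001)
  bit 0 = 1: r = r^2 * 7 mod 23 = 1^2 * 7 = 1*7 = 7
  bit 1 = 0: r = r^2 mod 23 = 7^2 = 3
  bit 2 = 0: r = r^2 mod 23 = 3^2 = 9
  bit 3 = 0: r = r^2 mod 23 = 9^2 = 12
  bit 4 = 1: r = r^2 * 7 mod 23 = 12^2 * 7 = 6*7 = 19
  -> A = 19
B = 7^10 mod 23  (bits of 10 = 1010)
  bit 0 = 1: r = r^2 * 7 mod 23 = 1^2 * 7 = 1*7 = 7
  bit 1 = 0: r = r^2 mod 23 = 7^2 = 3
  bit 2 = 1: r = r^2 * 7 mod 23 = 3^2 * 7 = 9*7 = 17
  bit 3 = 0: r = r^2 mod 23 = 17^2 = 13
  -> B = 13
s = B^a = 13^17 mod 23  (bits of 17 = 10001)
  bit 0 = 1: r = r^2 * 13 mod 23 = 1^2 * 13 = 1*13 = 13
  bit 1 = 0: r = r^2 mod 23 = 13^2 = 8
  bit 2 = 0: r = r^2 mod 23 = 8^2 = 18
  bit 3 = 0: r = r^2 mod 23 = 18^2 = 2
  bit 4 = 1: r = r^2 * 13 mod 23 = 2^2 * 13 = 4*13 = 6
  -> s = B^a = 6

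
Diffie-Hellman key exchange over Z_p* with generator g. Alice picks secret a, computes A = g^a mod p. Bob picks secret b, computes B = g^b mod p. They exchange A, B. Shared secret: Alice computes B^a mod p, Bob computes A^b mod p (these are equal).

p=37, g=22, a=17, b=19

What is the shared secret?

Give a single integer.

Answer: 32

Derivation:
A = 22^17 mod 37  (bits of 17 = 10001)
  bit 0 = 1: r = r^2 * 22 mod 37 = 1^2 * 22 = 1*22 = 22
  bit 1 = 0: r = r^2 mod 37 = 22^2 = 3
  bit 2 = 0: r = r^2 mod 37 = 3^2 = 9
  bit 3 = 0: r = r^2 mod 37 = 9^2 = 7
  bit 4 = 1: r = r^2 * 22 mod 37 = 7^2 * 22 = 12*22 = 5
  -> A = 5
B = 22^19 mod 37  (bits of 19 = 10011)
  bit 0 = 1: r = r^2 * 22 mod 37 = 1^2 * 22 = 1*22 = 22
  bit 1 = 0: r = r^2 mod 37 = 22^2 = 3
  bit 2 = 0: r = r^2 mod 37 = 3^2 = 9
  bit 3 = 1: r = r^2 * 22 mod 37 = 9^2 * 22 = 7*22 = 6
  bit 4 = 1: r = r^2 * 22 mod 37 = 6^2 * 22 = 36*22 = 15
  -> B = 15
s = B^a = 15^17 mod 37  (bits of 17 = 10001)
  bit 0 = 1: r = r^2 * 15 mod 37 = 1^2 * 15 = 1*15 = 15
  bit 1 = 0: r = r^2 mod 37 = 15^2 = 3
  bit 2 = 0: r = r^2 mod 37 = 3^2 = 9
  bit 3 = 0: r = r^2 mod 37 = 9^2 = 7
  bit 4 = 1: r = r^2 * 15 mod 37 = 7^2 * 15 = 12*15 = 32
  -> s = B^a = 32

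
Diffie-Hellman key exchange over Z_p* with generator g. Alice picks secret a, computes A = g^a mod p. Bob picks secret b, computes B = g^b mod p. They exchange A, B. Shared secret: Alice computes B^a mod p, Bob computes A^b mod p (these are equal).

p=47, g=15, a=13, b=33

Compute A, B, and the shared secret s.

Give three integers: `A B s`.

A = 15^13 mod 47  (bits of 13 = 1101)
  bit 0 = 1: r = r^2 * 15 mod 47 = 1^2 * 15 = 1*15 = 15
  bit 1 = 1: r = r^2 * 15 mod 47 = 15^2 * 15 = 37*15 = 38
  bit 2 = 0: r = r^2 mod 47 = 38^2 = 34
  bit 3 = 1: r = r^2 * 15 mod 47 = 34^2 * 15 = 28*15 = 44
  -> A = 44
B = 15^33 mod 47  (bits of 33 = 100001)
  bit 0 = 1: r = r^2 * 15 mod 47 = 1^2 * 15 = 1*15 = 15
  bit 1 = 0: r = r^2 mod 47 = 15^2 = 37
  bit 2 = 0: r = r^2 mod 47 = 37^2 = 6
  bit 3 = 0: r = r^2 mod 47 = 6^2 = 36
  bit 4 = 0: r = r^2 mod 47 = 36^2 = 27
  bit 5 = 1: r = r^2 * 15 mod 47 = 27^2 * 15 = 24*15 = 31
  -> B = 31
s = B^a = 31^13 mod 47  (bits of 13 = 1101)
  bit 0 = 1: r = r^2 * 31 mod 47 = 1^2 * 31 = 1*31 = 31
  bit 1 = 1: r = r^2 * 31 mod 47 = 31^2 * 31 = 21*31 = 40
  bit 2 = 0: r = r^2 mod 47 = 40^2 = 2
  bit 3 = 1: r = r^2 * 31 mod 47 = 2^2 * 31 = 4*31 = 30
  -> s = B^a = 30

Answer: 44 31 30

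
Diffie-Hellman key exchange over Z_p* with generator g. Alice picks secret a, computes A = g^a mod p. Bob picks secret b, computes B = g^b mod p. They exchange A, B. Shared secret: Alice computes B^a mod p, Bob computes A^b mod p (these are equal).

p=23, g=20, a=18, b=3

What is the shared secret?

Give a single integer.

Answer: 8

Derivation:
A = 20^18 mod 23  (bits of 18 = 10010)
  bit 0 = 1: r = r^2 * 20 mod 23 = 1^2 * 20 = 1*20 = 20
  bit 1 = 0: r = r^2 mod 23 = 20^2 = 9
  bit 2 = 0: r = r^2 mod 23 = 9^2 = 12
  bit 3 = 1: r = r^2 * 20 mod 23 = 12^2 * 20 = 6*20 = 5
  bit 4 = 0: r = r^2 mod 23 = 5^2 = 2
  -> A = 2
B = 20^3 mod 23  (bits of 3 = 11)
  bit 0 = 1: r = r^2 * 20 mod 23 = 1^2 * 20 = 1*20 = 20
  bit 1 = 1: r = r^2 * 20 mod 23 = 20^2 * 20 = 9*20 = 19
  -> B = 19
s = B^a = 19^18 mod 23  (bits of 18 = 10010)
  bit 0 = 1: r = r^2 * 19 mod 23 = 1^2 * 19 = 1*19 = 19
  bit 1 = 0: r = r^2 mod 23 = 19^2 = 16
  bit 2 = 0: r = r^2 mod 23 = 16^2 = 3
  bit 3 = 1: r = r^2 * 19 mod 23 = 3^2 * 19 = 9*19 = 10
  bit 4 = 0: r = r^2 mod 23 = 10^2 = 8
  -> s = B^a = 8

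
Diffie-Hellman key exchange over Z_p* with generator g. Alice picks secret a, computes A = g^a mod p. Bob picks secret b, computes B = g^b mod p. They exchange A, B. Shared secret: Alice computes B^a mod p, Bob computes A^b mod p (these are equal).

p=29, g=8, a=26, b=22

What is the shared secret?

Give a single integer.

A = 8^26 mod 29  (bits of 26 = 11010)
  bit 0 = 1: r = r^2 * 8 mod 29 = 1^2 * 8 = 1*8 = 8
  bit 1 = 1: r = r^2 * 8 mod 29 = 8^2 * 8 = 6*8 = 19
  bit 2 = 0: r = r^2 mod 29 = 19^2 = 13
  bit 3 = 1: r = r^2 * 8 mod 29 = 13^2 * 8 = 24*8 = 18
  bit 4 = 0: r = r^2 mod 29 = 18^2 = 5
  -> A = 5
B = 8^22 mod 29  (bits of 22 = 10110)
  bit 0 = 1: r = r^2 * 8 mod 29 = 1^2 * 8 = 1*8 = 8
  bit 1 = 0: r = r^2 mod 29 = 8^2 = 6
  bit 2 = 1: r = r^2 * 8 mod 29 = 6^2 * 8 = 7*8 = 27
  bit 3 = 1: r = r^2 * 8 mod 29 = 27^2 * 8 = 4*8 = 3
  bit 4 = 0: r = r^2 mod 29 = 3^2 = 9
  -> B = 9
s = B^a = 9^26 mod 29  (bits of 26 = 11010)
  bit 0 = 1: r = r^2 * 9 mod 29 = 1^2 * 9 = 1*9 = 9
  bit 1 = 1: r = r^2 * 9 mod 29 = 9^2 * 9 = 23*9 = 4
  bit 2 = 0: r = r^2 mod 29 = 4^2 = 16
  bit 3 = 1: r = r^2 * 9 mod 29 = 16^2 * 9 = 24*9 = 13
  bit 4 = 0: r = r^2 mod 29 = 13^2 = 24
  -> s = B^a = 24

Answer: 24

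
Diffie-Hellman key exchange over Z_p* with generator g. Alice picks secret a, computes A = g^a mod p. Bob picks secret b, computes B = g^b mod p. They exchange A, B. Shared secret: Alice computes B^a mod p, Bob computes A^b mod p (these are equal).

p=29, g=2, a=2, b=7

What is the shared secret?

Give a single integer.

Answer: 28

Derivation:
A = 2^2 mod 29  (bits of 2 = 10)
  bit 0 = 1: r = r^2 * 2 mod 29 = 1^2 * 2 = 1*2 = 2
  bit 1 = 0: r = r^2 mod 29 = 2^2 = 4
  -> A = 4
B = 2^7 mod 29  (bits of 7 = 111)
  bit 0 = 1: r = r^2 * 2 mod 29 = 1^2 * 2 = 1*2 = 2
  bit 1 = 1: r = r^2 * 2 mod 29 = 2^2 * 2 = 4*2 = 8
  bit 2 = 1: r = r^2 * 2 mod 29 = 8^2 * 2 = 6*2 = 12
  -> B = 12
s = B^a = 12^2 mod 29  (bits of 2 = 10)
  bit 0 = 1: r = r^2 * 12 mod 29 = 1^2 * 12 = 1*12 = 12
  bit 1 = 0: r = r^2 mod 29 = 12^2 = 28
  -> s = B^a = 28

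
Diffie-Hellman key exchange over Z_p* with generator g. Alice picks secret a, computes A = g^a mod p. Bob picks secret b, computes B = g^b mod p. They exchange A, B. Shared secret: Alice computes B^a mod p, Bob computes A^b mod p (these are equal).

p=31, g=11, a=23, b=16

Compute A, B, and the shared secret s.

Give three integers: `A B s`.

Answer: 12 20 19

Derivation:
A = 11^23 mod 31  (bits of 23 = 10111)
  bit 0 = 1: r = r^2 * 11 mod 31 = 1^2 * 11 = 1*11 = 11
  bit 1 = 0: r = r^2 mod 31 = 11^2 = 28
  bit 2 = 1: r = r^2 * 11 mod 31 = 28^2 * 11 = 9*11 = 6
  bit 3 = 1: r = r^2 * 11 mod 31 = 6^2 * 11 = 5*11 = 24
  bit 4 = 1: r = r^2 * 11 mod 31 = 24^2 * 11 = 18*11 = 12
  -> A = 12
B = 11^16 mod 31  (bits of 16 = 10000)
  bit 0 = 1: r = r^2 * 11 mod 31 = 1^2 * 11 = 1*11 = 11
  bit 1 = 0: r = r^2 mod 31 = 11^2 = 28
  bit 2 = 0: r = r^2 mod 31 = 28^2 = 9
  bit 3 = 0: r = r^2 mod 31 = 9^2 = 19
  bit 4 = 0: r = r^2 mod 31 = 19^2 = 20
  -> B = 20
s = B^a = 20^23 mod 31  (bits of 23 = 10111)
  bit 0 = 1: r = r^2 * 20 mod 31 = 1^2 * 20 = 1*20 = 20
  bit 1 = 0: r = r^2 mod 31 = 20^2 = 28
  bit 2 = 1: r = r^2 * 20 mod 31 = 28^2 * 20 = 9*20 = 25
  bit 3 = 1: r = r^2 * 20 mod 31 = 25^2 * 20 = 5*20 = 7
  bit 4 = 1: r = r^2 * 20 mod 31 = 7^2 * 20 = 18*20 = 19
  -> s = B^a = 19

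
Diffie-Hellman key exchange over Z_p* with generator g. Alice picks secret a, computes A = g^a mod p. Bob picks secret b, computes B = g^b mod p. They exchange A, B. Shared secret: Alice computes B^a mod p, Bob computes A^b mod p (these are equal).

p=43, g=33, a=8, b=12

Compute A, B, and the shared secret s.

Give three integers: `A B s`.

Answer: 17 21 21

Derivation:
A = 33^8 mod 43  (bits of 8 = 1000)
  bit 0 = 1: r = r^2 * 33 mod 43 = 1^2 * 33 = 1*33 = 33
  bit 1 = 0: r = r^2 mod 43 = 33^2 = 14
  bit 2 = 0: r = r^2 mod 43 = 14^2 = 24
  bit 3 = 0: r = r^2 mod 43 = 24^2 = 17
  -> A = 17
B = 33^12 mod 43  (bits of 12 = 1100)
  bit 0 = 1: r = r^2 * 33 mod 43 = 1^2 * 33 = 1*33 = 33
  bit 1 = 1: r = r^2 * 33 mod 43 = 33^2 * 33 = 14*33 = 32
  bit 2 = 0: r = r^2 mod 43 = 32^2 = 35
  bit 3 = 0: r = r^2 mod 43 = 35^2 = 21
  -> B = 21
s = B^a = 21^8 mod 43  (bits of 8 = 1000)
  bit 0 = 1: r = r^2 * 21 mod 43 = 1^2 * 21 = 1*21 = 21
  bit 1 = 0: r = r^2 mod 43 = 21^2 = 11
  bit 2 = 0: r = r^2 mod 43 = 11^2 = 35
  bit 3 = 0: r = r^2 mod 43 = 35^2 = 21
  -> s = B^a = 21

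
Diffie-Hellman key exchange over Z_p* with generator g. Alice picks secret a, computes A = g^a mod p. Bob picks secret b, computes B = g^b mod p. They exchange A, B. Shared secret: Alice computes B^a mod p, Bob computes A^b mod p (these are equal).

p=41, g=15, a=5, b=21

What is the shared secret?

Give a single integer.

Answer: 27

Derivation:
A = 15^5 mod 41  (bits of 5 = 101)
  bit 0 = 1: r = r^2 * 15 mod 41 = 1^2 * 15 = 1*15 = 15
  bit 1 = 0: r = r^2 mod 41 = 15^2 = 20
  bit 2 = 1: r = r^2 * 15 mod 41 = 20^2 * 15 = 31*15 = 14
  -> A = 14
B = 15^21 mod 41  (bits of 21 = 10101)
  bit 0 = 1: r = r^2 * 15 mod 41 = 1^2 * 15 = 1*15 = 15
  bit 1 = 0: r = r^2 mod 41 = 15^2 = 20
  bit 2 = 1: r = r^2 * 15 mod 41 = 20^2 * 15 = 31*15 = 14
  bit 3 = 0: r = r^2 mod 41 = 14^2 = 32
  bit 4 = 1: r = r^2 * 15 mod 41 = 32^2 * 15 = 40*15 = 26
  -> B = 26
s = B^a = 26^5 mod 41  (bits of 5 = 101)
  bit 0 = 1: r = r^2 * 26 mod 41 = 1^2 * 26 = 1*26 = 26
  bit 1 = 0: r = r^2 mod 41 = 26^2 = 20
  bit 2 = 1: r = r^2 * 26 mod 41 = 20^2 * 26 = 31*26 = 27
  -> s = B^a = 27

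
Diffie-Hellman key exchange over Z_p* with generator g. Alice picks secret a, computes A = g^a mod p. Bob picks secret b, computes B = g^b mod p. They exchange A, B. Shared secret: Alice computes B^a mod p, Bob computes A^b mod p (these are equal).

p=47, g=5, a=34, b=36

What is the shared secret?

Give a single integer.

A = 5^34 mod 47  (bits of 34 = 100010)
  bit 0 = 1: r = r^2 * 5 mod 47 = 1^2 * 5 = 1*5 = 5
  bit 1 = 0: r = r^2 mod 47 = 5^2 = 25
  bit 2 = 0: r = r^2 mod 47 = 25^2 = 14
  bit 3 = 0: r = r^2 mod 47 = 14^2 = 8
  bit 4 = 1: r = r^2 * 5 mod 47 = 8^2 * 5 = 17*5 = 38
  bit 5 = 0: r = r^2 mod 47 = 38^2 = 34
  -> A = 34
B = 5^36 mod 47  (bits of 36 = 100100)
  bit 0 = 1: r = r^2 * 5 mod 47 = 1^2 * 5 = 1*5 = 5
  bit 1 = 0: r = r^2 mod 47 = 5^2 = 25
  bit 2 = 0: r = r^2 mod 47 = 25^2 = 14
  bit 3 = 1: r = r^2 * 5 mod 47 = 14^2 * 5 = 8*5 = 40
  bit 4 = 0: r = r^2 mod 47 = 40^2 = 2
  bit 5 = 0: r = r^2 mod 47 = 2^2 = 4
  -> B = 4
s = B^a = 4^34 mod 47  (bits of 34 = 100010)
  bit 0 = 1: r = r^2 * 4 mod 47 = 1^2 * 4 = 1*4 = 4
  bit 1 = 0: r = r^2 mod 47 = 4^2 = 16
  bit 2 = 0: r = r^2 mod 47 = 16^2 = 21
  bit 3 = 0: r = r^2 mod 47 = 21^2 = 18
  bit 4 = 1: r = r^2 * 4 mod 47 = 18^2 * 4 = 42*4 = 27
  bit 5 = 0: r = r^2 mod 47 = 27^2 = 24
  -> s = B^a = 24

Answer: 24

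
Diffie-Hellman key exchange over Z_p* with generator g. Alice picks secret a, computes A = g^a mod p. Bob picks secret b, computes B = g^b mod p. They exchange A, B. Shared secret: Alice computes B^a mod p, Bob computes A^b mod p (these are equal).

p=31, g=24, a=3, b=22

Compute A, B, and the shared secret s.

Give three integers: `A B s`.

Answer: 29 28 4

Derivation:
A = 24^3 mod 31  (bits of 3 = 11)
  bit 0 = 1: r = r^2 * 24 mod 31 = 1^2 * 24 = 1*24 = 24
  bit 1 = 1: r = r^2 * 24 mod 31 = 24^2 * 24 = 18*24 = 29
  -> A = 29
B = 24^22 mod 31  (bits of 22 = 10110)
  bit 0 = 1: r = r^2 * 24 mod 31 = 1^2 * 24 = 1*24 = 24
  bit 1 = 0: r = r^2 mod 31 = 24^2 = 18
  bit 2 = 1: r = r^2 * 24 mod 31 = 18^2 * 24 = 14*24 = 26
  bit 3 = 1: r = r^2 * 24 mod 31 = 26^2 * 24 = 25*24 = 11
  bit 4 = 0: r = r^2 mod 31 = 11^2 = 28
  -> B = 28
s = B^a = 28^3 mod 31  (bits of 3 = 11)
  bit 0 = 1: r = r^2 * 28 mod 31 = 1^2 * 28 = 1*28 = 28
  bit 1 = 1: r = r^2 * 28 mod 31 = 28^2 * 28 = 9*28 = 4
  -> s = B^a = 4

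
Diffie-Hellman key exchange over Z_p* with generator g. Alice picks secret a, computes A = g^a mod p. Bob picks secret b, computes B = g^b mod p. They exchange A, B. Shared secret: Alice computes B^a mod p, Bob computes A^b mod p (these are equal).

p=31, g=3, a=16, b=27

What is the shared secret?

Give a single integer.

A = 3^16 mod 31  (bits of 16 = 10000)
  bit 0 = 1: r = r^2 * 3 mod 31 = 1^2 * 3 = 1*3 = 3
  bit 1 = 0: r = r^2 mod 31 = 3^2 = 9
  bit 2 = 0: r = r^2 mod 31 = 9^2 = 19
  bit 3 = 0: r = r^2 mod 31 = 19^2 = 20
  bit 4 = 0: r = r^2 mod 31 = 20^2 = 28
  -> A = 28
B = 3^27 mod 31  (bits of 27 = 11011)
  bit 0 = 1: r = r^2 * 3 mod 31 = 1^2 * 3 = 1*3 = 3
  bit 1 = 1: r = r^2 * 3 mod 31 = 3^2 * 3 = 9*3 = 27
  bit 2 = 0: r = r^2 mod 31 = 27^2 = 16
  bit 3 = 1: r = r^2 * 3 mod 31 = 16^2 * 3 = 8*3 = 24
  bit 4 = 1: r = r^2 * 3 mod 31 = 24^2 * 3 = 18*3 = 23
  -> B = 23
s = B^a = 23^16 mod 31  (bits of 16 = 10000)
  bit 0 = 1: r = r^2 * 23 mod 31 = 1^2 * 23 = 1*23 = 23
  bit 1 = 0: r = r^2 mod 31 = 23^2 = 2
  bit 2 = 0: r = r^2 mod 31 = 2^2 = 4
  bit 3 = 0: r = r^2 mod 31 = 4^2 = 16
  bit 4 = 0: r = r^2 mod 31 = 16^2 = 8
  -> s = B^a = 8

Answer: 8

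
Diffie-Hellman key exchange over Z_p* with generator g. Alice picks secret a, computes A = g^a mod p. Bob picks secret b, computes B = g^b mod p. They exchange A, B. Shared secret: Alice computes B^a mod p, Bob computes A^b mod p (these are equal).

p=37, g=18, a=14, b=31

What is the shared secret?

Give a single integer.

Answer: 28

Derivation:
A = 18^14 mod 37  (bits of 14 = 1110)
  bit 0 = 1: r = r^2 * 18 mod 37 = 1^2 * 18 = 1*18 = 18
  bit 1 = 1: r = r^2 * 18 mod 37 = 18^2 * 18 = 28*18 = 23
  bit 2 = 1: r = r^2 * 18 mod 37 = 23^2 * 18 = 11*18 = 13
  bit 3 = 0: r = r^2 mod 37 = 13^2 = 21
  -> A = 21
B = 18^31 mod 37  (bits of 31 = 11111)
  bit 0 = 1: r = r^2 * 18 mod 37 = 1^2 * 18 = 1*18 = 18
  bit 1 = 1: r = r^2 * 18 mod 37 = 18^2 * 18 = 28*18 = 23
  bit 2 = 1: r = r^2 * 18 mod 37 = 23^2 * 18 = 11*18 = 13
  bit 3 = 1: r = r^2 * 18 mod 37 = 13^2 * 18 = 21*18 = 8
  bit 4 = 1: r = r^2 * 18 mod 37 = 8^2 * 18 = 27*18 = 5
  -> B = 5
s = B^a = 5^14 mod 37  (bits of 14 = 1110)
  bit 0 = 1: r = r^2 * 5 mod 37 = 1^2 * 5 = 1*5 = 5
  bit 1 = 1: r = r^2 * 5 mod 37 = 5^2 * 5 = 25*5 = 14
  bit 2 = 1: r = r^2 * 5 mod 37 = 14^2 * 5 = 11*5 = 18
  bit 3 = 0: r = r^2 mod 37 = 18^2 = 28
  -> s = B^a = 28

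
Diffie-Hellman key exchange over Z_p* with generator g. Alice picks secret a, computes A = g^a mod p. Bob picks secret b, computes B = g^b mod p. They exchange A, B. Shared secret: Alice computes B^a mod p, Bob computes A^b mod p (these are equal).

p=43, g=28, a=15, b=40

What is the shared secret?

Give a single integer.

A = 28^15 mod 43  (bits of 15 = 1111)
  bit 0 = 1: r = r^2 * 28 mod 43 = 1^2 * 28 = 1*28 = 28
  bit 1 = 1: r = r^2 * 28 mod 43 = 28^2 * 28 = 10*28 = 22
  bit 2 = 1: r = r^2 * 28 mod 43 = 22^2 * 28 = 11*28 = 7
  bit 3 = 1: r = r^2 * 28 mod 43 = 7^2 * 28 = 6*28 = 39
  -> A = 39
B = 28^40 mod 43  (bits of 40 = 101000)
  bit 0 = 1: r = r^2 * 28 mod 43 = 1^2 * 28 = 1*28 = 28
  bit 1 = 0: r = r^2 mod 43 = 28^2 = 10
  bit 2 = 1: r = r^2 * 28 mod 43 = 10^2 * 28 = 14*28 = 5
  bit 3 = 0: r = r^2 mod 43 = 5^2 = 25
  bit 4 = 0: r = r^2 mod 43 = 25^2 = 23
  bit 5 = 0: r = r^2 mod 43 = 23^2 = 13
  -> B = 13
s = B^a = 13^15 mod 43  (bits of 15 = 1111)
  bit 0 = 1: r = r^2 * 13 mod 43 = 1^2 * 13 = 1*13 = 13
  bit 1 = 1: r = r^2 * 13 mod 43 = 13^2 * 13 = 40*13 = 4
  bit 2 = 1: r = r^2 * 13 mod 43 = 4^2 * 13 = 16*13 = 36
  bit 3 = 1: r = r^2 * 13 mod 43 = 36^2 * 13 = 6*13 = 35
  -> s = B^a = 35

Answer: 35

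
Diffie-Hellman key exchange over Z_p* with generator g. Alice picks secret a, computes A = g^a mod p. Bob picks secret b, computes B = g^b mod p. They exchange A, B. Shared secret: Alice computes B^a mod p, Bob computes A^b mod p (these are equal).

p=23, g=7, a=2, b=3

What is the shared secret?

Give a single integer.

A = 7^2 mod 23  (bits of 2 = 10)
  bit 0 = 1: r = r^2 * 7 mod 23 = 1^2 * 7 = 1*7 = 7
  bit 1 = 0: r = r^2 mod 23 = 7^2 = 3
  -> A = 3
B = 7^3 mod 23  (bits of 3 = 11)
  bit 0 = 1: r = r^2 * 7 mod 23 = 1^2 * 7 = 1*7 = 7
  bit 1 = 1: r = r^2 * 7 mod 23 = 7^2 * 7 = 3*7 = 21
  -> B = 21
s = B^a = 21^2 mod 23  (bits of 2 = 10)
  bit 0 = 1: r = r^2 * 21 mod 23 = 1^2 * 21 = 1*21 = 21
  bit 1 = 0: r = r^2 mod 23 = 21^2 = 4
  -> s = B^a = 4

Answer: 4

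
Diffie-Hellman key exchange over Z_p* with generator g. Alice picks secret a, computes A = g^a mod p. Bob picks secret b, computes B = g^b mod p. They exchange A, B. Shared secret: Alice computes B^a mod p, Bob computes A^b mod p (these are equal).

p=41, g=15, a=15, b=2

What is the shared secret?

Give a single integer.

A = 15^15 mod 41  (bits of 15 = 1111)
  bit 0 = 1: r = r^2 * 15 mod 41 = 1^2 * 15 = 1*15 = 15
  bit 1 = 1: r = r^2 * 15 mod 41 = 15^2 * 15 = 20*15 = 13
  bit 2 = 1: r = r^2 * 15 mod 41 = 13^2 * 15 = 5*15 = 34
  bit 3 = 1: r = r^2 * 15 mod 41 = 34^2 * 15 = 8*15 = 38
  -> A = 38
B = 15^2 mod 41  (bits of 2 = 10)
  bit 0 = 1: r = r^2 * 15 mod 41 = 1^2 * 15 = 1*15 = 15
  bit 1 = 0: r = r^2 mod 41 = 15^2 = 20
  -> B = 20
s = B^a = 20^15 mod 41  (bits of 15 = 1111)
  bit 0 = 1: r = r^2 * 20 mod 41 = 1^2 * 20 = 1*20 = 20
  bit 1 = 1: r = r^2 * 20 mod 41 = 20^2 * 20 = 31*20 = 5
  bit 2 = 1: r = r^2 * 20 mod 41 = 5^2 * 20 = 25*20 = 8
  bit 3 = 1: r = r^2 * 20 mod 41 = 8^2 * 20 = 23*20 = 9
  -> s = B^a = 9

Answer: 9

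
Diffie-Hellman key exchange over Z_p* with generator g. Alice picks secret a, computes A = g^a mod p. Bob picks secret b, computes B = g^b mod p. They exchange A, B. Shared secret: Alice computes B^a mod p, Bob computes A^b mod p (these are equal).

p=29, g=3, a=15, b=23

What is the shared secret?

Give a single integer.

Answer: 21

Derivation:
A = 3^15 mod 29  (bits of 15 = 1111)
  bit 0 = 1: r = r^2 * 3 mod 29 = 1^2 * 3 = 1*3 = 3
  bit 1 = 1: r = r^2 * 3 mod 29 = 3^2 * 3 = 9*3 = 27
  bit 2 = 1: r = r^2 * 3 mod 29 = 27^2 * 3 = 4*3 = 12
  bit 3 = 1: r = r^2 * 3 mod 29 = 12^2 * 3 = 28*3 = 26
  -> A = 26
B = 3^23 mod 29  (bits of 23 = 10111)
  bit 0 = 1: r = r^2 * 3 mod 29 = 1^2 * 3 = 1*3 = 3
  bit 1 = 0: r = r^2 mod 29 = 3^2 = 9
  bit 2 = 1: r = r^2 * 3 mod 29 = 9^2 * 3 = 23*3 = 11
  bit 3 = 1: r = r^2 * 3 mod 29 = 11^2 * 3 = 5*3 = 15
  bit 4 = 1: r = r^2 * 3 mod 29 = 15^2 * 3 = 22*3 = 8
  -> B = 8
s = B^a = 8^15 mod 29  (bits of 15 = 1111)
  bit 0 = 1: r = r^2 * 8 mod 29 = 1^2 * 8 = 1*8 = 8
  bit 1 = 1: r = r^2 * 8 mod 29 = 8^2 * 8 = 6*8 = 19
  bit 2 = 1: r = r^2 * 8 mod 29 = 19^2 * 8 = 13*8 = 17
  bit 3 = 1: r = r^2 * 8 mod 29 = 17^2 * 8 = 28*8 = 21
  -> s = B^a = 21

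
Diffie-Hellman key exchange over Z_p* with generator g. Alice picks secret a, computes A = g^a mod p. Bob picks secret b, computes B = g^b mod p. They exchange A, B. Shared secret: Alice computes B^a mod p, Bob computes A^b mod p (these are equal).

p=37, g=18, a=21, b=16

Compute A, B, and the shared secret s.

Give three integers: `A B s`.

A = 18^21 mod 37  (bits of 21 = 10101)
  bit 0 = 1: r = r^2 * 18 mod 37 = 1^2 * 18 = 1*18 = 18
  bit 1 = 0: r = r^2 mod 37 = 18^2 = 28
  bit 2 = 1: r = r^2 * 18 mod 37 = 28^2 * 18 = 7*18 = 15
  bit 3 = 0: r = r^2 mod 37 = 15^2 = 3
  bit 4 = 1: r = r^2 * 18 mod 37 = 3^2 * 18 = 9*18 = 14
  -> A = 14
B = 18^16 mod 37  (bits of 16 = 10000)
  bit 0 = 1: r = r^2 * 18 mod 37 = 1^2 * 18 = 1*18 = 18
  bit 1 = 0: r = r^2 mod 37 = 18^2 = 28
  bit 2 = 0: r = r^2 mod 37 = 28^2 = 7
  bit 3 = 0: r = r^2 mod 37 = 7^2 = 12
  bit 4 = 0: r = r^2 mod 37 = 12^2 = 33
  -> B = 33
s = B^a = 33^21 mod 37  (bits of 21 = 10101)
  bit 0 = 1: r = r^2 * 33 mod 37 = 1^2 * 33 = 1*33 = 33
  bit 1 = 0: r = r^2 mod 37 = 33^2 = 16
  bit 2 = 1: r = r^2 * 33 mod 37 = 16^2 * 33 = 34*33 = 12
  bit 3 = 0: r = r^2 mod 37 = 12^2 = 33
  bit 4 = 1: r = r^2 * 33 mod 37 = 33^2 * 33 = 16*33 = 10
  -> s = B^a = 10

Answer: 14 33 10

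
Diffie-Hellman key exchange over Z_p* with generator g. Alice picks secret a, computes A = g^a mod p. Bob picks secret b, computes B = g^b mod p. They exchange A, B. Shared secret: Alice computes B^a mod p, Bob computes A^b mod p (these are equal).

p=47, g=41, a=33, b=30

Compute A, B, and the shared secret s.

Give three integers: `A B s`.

Answer: 29 4 6

Derivation:
A = 41^33 mod 47  (bits of 33 = 100001)
  bit 0 = 1: r = r^2 * 41 mod 47 = 1^2 * 41 = 1*41 = 41
  bit 1 = 0: r = r^2 mod 47 = 41^2 = 36
  bit 2 = 0: r = r^2 mod 47 = 36^2 = 27
  bit 3 = 0: r = r^2 mod 47 = 27^2 = 24
  bit 4 = 0: r = r^2 mod 47 = 24^2 = 12
  bit 5 = 1: r = r^2 * 41 mod 47 = 12^2 * 41 = 3*41 = 29
  -> A = 29
B = 41^30 mod 47  (bits of 30 = 11110)
  bit 0 = 1: r = r^2 * 41 mod 47 = 1^2 * 41 = 1*41 = 41
  bit 1 = 1: r = r^2 * 41 mod 47 = 41^2 * 41 = 36*41 = 19
  bit 2 = 1: r = r^2 * 41 mod 47 = 19^2 * 41 = 32*41 = 43
  bit 3 = 1: r = r^2 * 41 mod 47 = 43^2 * 41 = 16*41 = 45
  bit 4 = 0: r = r^2 mod 47 = 45^2 = 4
  -> B = 4
s = B^a = 4^33 mod 47  (bits of 33 = 100001)
  bit 0 = 1: r = r^2 * 4 mod 47 = 1^2 * 4 = 1*4 = 4
  bit 1 = 0: r = r^2 mod 47 = 4^2 = 16
  bit 2 = 0: r = r^2 mod 47 = 16^2 = 21
  bit 3 = 0: r = r^2 mod 47 = 21^2 = 18
  bit 4 = 0: r = r^2 mod 47 = 18^2 = 42
  bit 5 = 1: r = r^2 * 4 mod 47 = 42^2 * 4 = 25*4 = 6
  -> s = B^a = 6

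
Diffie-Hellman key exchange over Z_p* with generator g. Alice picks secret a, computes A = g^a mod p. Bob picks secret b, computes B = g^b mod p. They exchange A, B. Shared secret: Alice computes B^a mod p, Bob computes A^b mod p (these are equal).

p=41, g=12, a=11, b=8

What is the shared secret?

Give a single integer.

Answer: 18

Derivation:
A = 12^11 mod 41  (bits of 11 = 1011)
  bit 0 = 1: r = r^2 * 12 mod 41 = 1^2 * 12 = 1*12 = 12
  bit 1 = 0: r = r^2 mod 41 = 12^2 = 21
  bit 2 = 1: r = r^2 * 12 mod 41 = 21^2 * 12 = 31*12 = 3
  bit 3 = 1: r = r^2 * 12 mod 41 = 3^2 * 12 = 9*12 = 26
  -> A = 26
B = 12^8 mod 41  (bits of 8 = 1000)
  bit 0 = 1: r = r^2 * 12 mod 41 = 1^2 * 12 = 1*12 = 12
  bit 1 = 0: r = r^2 mod 41 = 12^2 = 21
  bit 2 = 0: r = r^2 mod 41 = 21^2 = 31
  bit 3 = 0: r = r^2 mod 41 = 31^2 = 18
  -> B = 18
s = B^a = 18^11 mod 41  (bits of 11 = 1011)
  bit 0 = 1: r = r^2 * 18 mod 41 = 1^2 * 18 = 1*18 = 18
  bit 1 = 0: r = r^2 mod 41 = 18^2 = 37
  bit 2 = 1: r = r^2 * 18 mod 41 = 37^2 * 18 = 16*18 = 1
  bit 3 = 1: r = r^2 * 18 mod 41 = 1^2 * 18 = 1*18 = 18
  -> s = B^a = 18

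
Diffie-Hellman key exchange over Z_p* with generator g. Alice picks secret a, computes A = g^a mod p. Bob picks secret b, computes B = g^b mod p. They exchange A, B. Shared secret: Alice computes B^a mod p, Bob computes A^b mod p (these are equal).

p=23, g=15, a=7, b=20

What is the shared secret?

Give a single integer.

A = 15^7 mod 23  (bits of 7 = 111)
  bit 0 = 1: r = r^2 * 15 mod 23 = 1^2 * 15 = 1*15 = 15
  bit 1 = 1: r = r^2 * 15 mod 23 = 15^2 * 15 = 18*15 = 17
  bit 2 = 1: r = r^2 * 15 mod 23 = 17^2 * 15 = 13*15 = 11
  -> A = 11
B = 15^20 mod 23  (bits of 20 = 10100)
  bit 0 = 1: r = r^2 * 15 mod 23 = 1^2 * 15 = 1*15 = 15
  bit 1 = 0: r = r^2 mod 23 = 15^2 = 18
  bit 2 = 1: r = r^2 * 15 mod 23 = 18^2 * 15 = 2*15 = 7
  bit 3 = 0: r = r^2 mod 23 = 7^2 = 3
  bit 4 = 0: r = r^2 mod 23 = 3^2 = 9
  -> B = 9
s = B^a = 9^7 mod 23  (bits of 7 = 111)
  bit 0 = 1: r = r^2 * 9 mod 23 = 1^2 * 9 = 1*9 = 9
  bit 1 = 1: r = r^2 * 9 mod 23 = 9^2 * 9 = 12*9 = 16
  bit 2 = 1: r = r^2 * 9 mod 23 = 16^2 * 9 = 3*9 = 4
  -> s = B^a = 4

Answer: 4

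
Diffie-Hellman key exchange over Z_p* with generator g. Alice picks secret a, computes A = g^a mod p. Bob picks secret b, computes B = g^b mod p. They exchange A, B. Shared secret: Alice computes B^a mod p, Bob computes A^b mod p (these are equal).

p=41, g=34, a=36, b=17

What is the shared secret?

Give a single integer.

Answer: 31

Derivation:
A = 34^36 mod 41  (bits of 36 = 100100)
  bit 0 = 1: r = r^2 * 34 mod 41 = 1^2 * 34 = 1*34 = 34
  bit 1 = 0: r = r^2 mod 41 = 34^2 = 8
  bit 2 = 0: r = r^2 mod 41 = 8^2 = 23
  bit 3 = 1: r = r^2 * 34 mod 41 = 23^2 * 34 = 37*34 = 28
  bit 4 = 0: r = r^2 mod 41 = 28^2 = 5
  bit 5 = 0: r = r^2 mod 41 = 5^2 = 25
  -> A = 25
B = 34^17 mod 41  (bits of 17 = 10001)
  bit 0 = 1: r = r^2 * 34 mod 41 = 1^2 * 34 = 1*34 = 34
  bit 1 = 0: r = r^2 mod 41 = 34^2 = 8
  bit 2 = 0: r = r^2 mod 41 = 8^2 = 23
  bit 3 = 0: r = r^2 mod 41 = 23^2 = 37
  bit 4 = 1: r = r^2 * 34 mod 41 = 37^2 * 34 = 16*34 = 11
  -> B = 11
s = B^a = 11^36 mod 41  (bits of 36 = 100100)
  bit 0 = 1: r = r^2 * 11 mod 41 = 1^2 * 11 = 1*11 = 11
  bit 1 = 0: r = r^2 mod 41 = 11^2 = 39
  bit 2 = 0: r = r^2 mod 41 = 39^2 = 4
  bit 3 = 1: r = r^2 * 11 mod 41 = 4^2 * 11 = 16*11 = 12
  bit 4 = 0: r = r^2 mod 41 = 12^2 = 21
  bit 5 = 0: r = r^2 mod 41 = 21^2 = 31
  -> s = B^a = 31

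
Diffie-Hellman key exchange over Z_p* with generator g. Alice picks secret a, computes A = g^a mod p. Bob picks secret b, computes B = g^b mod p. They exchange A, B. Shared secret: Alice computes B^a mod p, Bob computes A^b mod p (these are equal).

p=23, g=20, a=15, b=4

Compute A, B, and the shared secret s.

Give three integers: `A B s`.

A = 20^15 mod 23  (bits of 15 = 1111)
  bit 0 = 1: r = r^2 * 20 mod 23 = 1^2 * 20 = 1*20 = 20
  bit 1 = 1: r = r^2 * 20 mod 23 = 20^2 * 20 = 9*20 = 19
  bit 2 = 1: r = r^2 * 20 mod 23 = 19^2 * 20 = 16*20 = 21
  bit 3 = 1: r = r^2 * 20 mod 23 = 21^2 * 20 = 4*20 = 11
  -> A = 11
B = 20^4 mod 23  (bits of 4 = 100)
  bit 0 = 1: r = r^2 * 20 mod 23 = 1^2 * 20 = 1*20 = 20
  bit 1 = 0: r = r^2 mod 23 = 20^2 = 9
  bit 2 = 0: r = r^2 mod 23 = 9^2 = 12
  -> B = 12
s = B^a = 12^15 mod 23  (bits of 15 = 1111)
  bit 0 = 1: r = r^2 * 12 mod 23 = 1^2 * 12 = 1*12 = 12
  bit 1 = 1: r = r^2 * 12 mod 23 = 12^2 * 12 = 6*12 = 3
  bit 2 = 1: r = r^2 * 12 mod 23 = 3^2 * 12 = 9*12 = 16
  bit 3 = 1: r = r^2 * 12 mod 23 = 16^2 * 12 = 3*12 = 13
  -> s = B^a = 13

Answer: 11 12 13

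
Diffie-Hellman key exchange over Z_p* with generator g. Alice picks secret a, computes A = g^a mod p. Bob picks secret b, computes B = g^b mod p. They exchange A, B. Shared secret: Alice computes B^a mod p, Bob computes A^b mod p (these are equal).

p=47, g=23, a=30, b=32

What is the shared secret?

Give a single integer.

Answer: 17

Derivation:
A = 23^30 mod 47  (bits of 30 = 11110)
  bit 0 = 1: r = r^2 * 23 mod 47 = 1^2 * 23 = 1*23 = 23
  bit 1 = 1: r = r^2 * 23 mod 47 = 23^2 * 23 = 12*23 = 41
  bit 2 = 1: r = r^2 * 23 mod 47 = 41^2 * 23 = 36*23 = 29
  bit 3 = 1: r = r^2 * 23 mod 47 = 29^2 * 23 = 42*23 = 26
  bit 4 = 0: r = r^2 mod 47 = 26^2 = 18
  -> A = 18
B = 23^32 mod 47  (bits of 32 = 100000)
  bit 0 = 1: r = r^2 * 23 mod 47 = 1^2 * 23 = 1*23 = 23
  bit 1 = 0: r = r^2 mod 47 = 23^2 = 12
  bit 2 = 0: r = r^2 mod 47 = 12^2 = 3
  bit 3 = 0: r = r^2 mod 47 = 3^2 = 9
  bit 4 = 0: r = r^2 mod 47 = 9^2 = 34
  bit 5 = 0: r = r^2 mod 47 = 34^2 = 28
  -> B = 28
s = B^a = 28^30 mod 47  (bits of 30 = 11110)
  bit 0 = 1: r = r^2 * 28 mod 47 = 1^2 * 28 = 1*28 = 28
  bit 1 = 1: r = r^2 * 28 mod 47 = 28^2 * 28 = 32*28 = 3
  bit 2 = 1: r = r^2 * 28 mod 47 = 3^2 * 28 = 9*28 = 17
  bit 3 = 1: r = r^2 * 28 mod 47 = 17^2 * 28 = 7*28 = 8
  bit 4 = 0: r = r^2 mod 47 = 8^2 = 17
  -> s = B^a = 17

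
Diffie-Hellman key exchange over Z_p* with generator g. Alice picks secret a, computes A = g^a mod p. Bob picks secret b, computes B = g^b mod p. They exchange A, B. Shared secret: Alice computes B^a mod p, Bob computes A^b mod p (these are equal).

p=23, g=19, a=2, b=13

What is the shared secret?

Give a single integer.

Answer: 3

Derivation:
A = 19^2 mod 23  (bits of 2 = 10)
  bit 0 = 1: r = r^2 * 19 mod 23 = 1^2 * 19 = 1*19 = 19
  bit 1 = 0: r = r^2 mod 23 = 19^2 = 16
  -> A = 16
B = 19^13 mod 23  (bits of 13 = 1101)
  bit 0 = 1: r = r^2 * 19 mod 23 = 1^2 * 19 = 1*19 = 19
  bit 1 = 1: r = r^2 * 19 mod 23 = 19^2 * 19 = 16*19 = 5
  bit 2 = 0: r = r^2 mod 23 = 5^2 = 2
  bit 3 = 1: r = r^2 * 19 mod 23 = 2^2 * 19 = 4*19 = 7
  -> B = 7
s = B^a = 7^2 mod 23  (bits of 2 = 10)
  bit 0 = 1: r = r^2 * 7 mod 23 = 1^2 * 7 = 1*7 = 7
  bit 1 = 0: r = r^2 mod 23 = 7^2 = 3
  -> s = B^a = 3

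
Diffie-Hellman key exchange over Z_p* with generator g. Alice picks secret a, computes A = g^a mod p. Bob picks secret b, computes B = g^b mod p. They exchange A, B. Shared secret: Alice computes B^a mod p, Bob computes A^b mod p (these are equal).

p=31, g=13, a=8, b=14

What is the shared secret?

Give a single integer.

Answer: 9

Derivation:
A = 13^8 mod 31  (bits of 8 = 1000)
  bit 0 = 1: r = r^2 * 13 mod 31 = 1^2 * 13 = 1*13 = 13
  bit 1 = 0: r = r^2 mod 31 = 13^2 = 14
  bit 2 = 0: r = r^2 mod 31 = 14^2 = 10
  bit 3 = 0: r = r^2 mod 31 = 10^2 = 7
  -> A = 7
B = 13^14 mod 31  (bits of 14 = 1110)
  bit 0 = 1: r = r^2 * 13 mod 31 = 1^2 * 13 = 1*13 = 13
  bit 1 = 1: r = r^2 * 13 mod 31 = 13^2 * 13 = 14*13 = 27
  bit 2 = 1: r = r^2 * 13 mod 31 = 27^2 * 13 = 16*13 = 22
  bit 3 = 0: r = r^2 mod 31 = 22^2 = 19
  -> B = 19
s = B^a = 19^8 mod 31  (bits of 8 = 1000)
  bit 0 = 1: r = r^2 * 19 mod 31 = 1^2 * 19 = 1*19 = 19
  bit 1 = 0: r = r^2 mod 31 = 19^2 = 20
  bit 2 = 0: r = r^2 mod 31 = 20^2 = 28
  bit 3 = 0: r = r^2 mod 31 = 28^2 = 9
  -> s = B^a = 9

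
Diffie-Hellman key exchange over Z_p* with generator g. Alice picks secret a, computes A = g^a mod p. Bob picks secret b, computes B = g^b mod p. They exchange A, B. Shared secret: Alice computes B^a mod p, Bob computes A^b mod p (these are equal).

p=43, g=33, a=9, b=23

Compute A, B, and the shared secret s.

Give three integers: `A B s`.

A = 33^9 mod 43  (bits of 9 = 1001)
  bit 0 = 1: r = r^2 * 33 mod 43 = 1^2 * 33 = 1*33 = 33
  bit 1 = 0: r = r^2 mod 43 = 33^2 = 14
  bit 2 = 0: r = r^2 mod 43 = 14^2 = 24
  bit 3 = 1: r = r^2 * 33 mod 43 = 24^2 * 33 = 17*33 = 2
  -> A = 2
B = 33^23 mod 43  (bits of 23 = 10111)
  bit 0 = 1: r = r^2 * 33 mod 43 = 1^2 * 33 = 1*33 = 33
  bit 1 = 0: r = r^2 mod 43 = 33^2 = 14
  bit 2 = 1: r = r^2 * 33 mod 43 = 14^2 * 33 = 24*33 = 18
  bit 3 = 1: r = r^2 * 33 mod 43 = 18^2 * 33 = 23*33 = 28
  bit 4 = 1: r = r^2 * 33 mod 43 = 28^2 * 33 = 10*33 = 29
  -> B = 29
s = B^a = 29^9 mod 43  (bits of 9 = 1001)
  bit 0 = 1: r = r^2 * 29 mod 43 = 1^2 * 29 = 1*29 = 29
  bit 1 = 0: r = r^2 mod 43 = 29^2 = 24
  bit 2 = 0: r = r^2 mod 43 = 24^2 = 17
  bit 3 = 1: r = r^2 * 29 mod 43 = 17^2 * 29 = 31*29 = 39
  -> s = B^a = 39

Answer: 2 29 39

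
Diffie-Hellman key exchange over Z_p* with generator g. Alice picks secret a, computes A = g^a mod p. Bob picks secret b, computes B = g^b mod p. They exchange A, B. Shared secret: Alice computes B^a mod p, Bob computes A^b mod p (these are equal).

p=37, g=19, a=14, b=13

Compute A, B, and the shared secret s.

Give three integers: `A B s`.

Answer: 21 5 28

Derivation:
A = 19^14 mod 37  (bits of 14 = 1110)
  bit 0 = 1: r = r^2 * 19 mod 37 = 1^2 * 19 = 1*19 = 19
  bit 1 = 1: r = r^2 * 19 mod 37 = 19^2 * 19 = 28*19 = 14
  bit 2 = 1: r = r^2 * 19 mod 37 = 14^2 * 19 = 11*19 = 24
  bit 3 = 0: r = r^2 mod 37 = 24^2 = 21
  -> A = 21
B = 19^13 mod 37  (bits of 13 = 1101)
  bit 0 = 1: r = r^2 * 19 mod 37 = 1^2 * 19 = 1*19 = 19
  bit 1 = 1: r = r^2 * 19 mod 37 = 19^2 * 19 = 28*19 = 14
  bit 2 = 0: r = r^2 mod 37 = 14^2 = 11
  bit 3 = 1: r = r^2 * 19 mod 37 = 11^2 * 19 = 10*19 = 5
  -> B = 5
s = B^a = 5^14 mod 37  (bits of 14 = 1110)
  bit 0 = 1: r = r^2 * 5 mod 37 = 1^2 * 5 = 1*5 = 5
  bit 1 = 1: r = r^2 * 5 mod 37 = 5^2 * 5 = 25*5 = 14
  bit 2 = 1: r = r^2 * 5 mod 37 = 14^2 * 5 = 11*5 = 18
  bit 3 = 0: r = r^2 mod 37 = 18^2 = 28
  -> s = B^a = 28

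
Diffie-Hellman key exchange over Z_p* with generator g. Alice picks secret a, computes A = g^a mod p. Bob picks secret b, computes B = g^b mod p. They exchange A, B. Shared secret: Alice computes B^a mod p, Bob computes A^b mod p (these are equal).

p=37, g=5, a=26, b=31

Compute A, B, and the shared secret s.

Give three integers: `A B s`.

Answer: 21 24 28

Derivation:
A = 5^26 mod 37  (bits of 26 = 11010)
  bit 0 = 1: r = r^2 * 5 mod 37 = 1^2 * 5 = 1*5 = 5
  bit 1 = 1: r = r^2 * 5 mod 37 = 5^2 * 5 = 25*5 = 14
  bit 2 = 0: r = r^2 mod 37 = 14^2 = 11
  bit 3 = 1: r = r^2 * 5 mod 37 = 11^2 * 5 = 10*5 = 13
  bit 4 = 0: r = r^2 mod 37 = 13^2 = 21
  -> A = 21
B = 5^31 mod 37  (bits of 31 = 11111)
  bit 0 = 1: r = r^2 * 5 mod 37 = 1^2 * 5 = 1*5 = 5
  bit 1 = 1: r = r^2 * 5 mod 37 = 5^2 * 5 = 25*5 = 14
  bit 2 = 1: r = r^2 * 5 mod 37 = 14^2 * 5 = 11*5 = 18
  bit 3 = 1: r = r^2 * 5 mod 37 = 18^2 * 5 = 28*5 = 29
  bit 4 = 1: r = r^2 * 5 mod 37 = 29^2 * 5 = 27*5 = 24
  -> B = 24
s = B^a = 24^26 mod 37  (bits of 26 = 11010)
  bit 0 = 1: r = r^2 * 24 mod 37 = 1^2 * 24 = 1*24 = 24
  bit 1 = 1: r = r^2 * 24 mod 37 = 24^2 * 24 = 21*24 = 23
  bit 2 = 0: r = r^2 mod 37 = 23^2 = 11
  bit 3 = 1: r = r^2 * 24 mod 37 = 11^2 * 24 = 10*24 = 18
  bit 4 = 0: r = r^2 mod 37 = 18^2 = 28
  -> s = B^a = 28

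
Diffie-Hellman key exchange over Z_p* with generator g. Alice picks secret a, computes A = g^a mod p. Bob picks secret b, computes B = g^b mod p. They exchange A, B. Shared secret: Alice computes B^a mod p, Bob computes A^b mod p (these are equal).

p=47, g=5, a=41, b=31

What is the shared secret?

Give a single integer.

Answer: 26

Derivation:
A = 5^41 mod 47  (bits of 41 = 101001)
  bit 0 = 1: r = r^2 * 5 mod 47 = 1^2 * 5 = 1*5 = 5
  bit 1 = 0: r = r^2 mod 47 = 5^2 = 25
  bit 2 = 1: r = r^2 * 5 mod 47 = 25^2 * 5 = 14*5 = 23
  bit 3 = 0: r = r^2 mod 47 = 23^2 = 12
  bit 4 = 0: r = r^2 mod 47 = 12^2 = 3
  bit 5 = 1: r = r^2 * 5 mod 47 = 3^2 * 5 = 9*5 = 45
  -> A = 45
B = 5^31 mod 47  (bits of 31 = 11111)
  bit 0 = 1: r = r^2 * 5 mod 47 = 1^2 * 5 = 1*5 = 5
  bit 1 = 1: r = r^2 * 5 mod 47 = 5^2 * 5 = 25*5 = 31
  bit 2 = 1: r = r^2 * 5 mod 47 = 31^2 * 5 = 21*5 = 11
  bit 3 = 1: r = r^2 * 5 mod 47 = 11^2 * 5 = 27*5 = 41
  bit 4 = 1: r = r^2 * 5 mod 47 = 41^2 * 5 = 36*5 = 39
  -> B = 39
s = B^a = 39^41 mod 47  (bits of 41 = 101001)
  bit 0 = 1: r = r^2 * 39 mod 47 = 1^2 * 39 = 1*39 = 39
  bit 1 = 0: r = r^2 mod 47 = 39^2 = 17
  bit 2 = 1: r = r^2 * 39 mod 47 = 17^2 * 39 = 7*39 = 38
  bit 3 = 0: r = r^2 mod 47 = 38^2 = 34
  bit 4 = 0: r = r^2 mod 47 = 34^2 = 28
  bit 5 = 1: r = r^2 * 39 mod 47 = 28^2 * 39 = 32*39 = 26
  -> s = B^a = 26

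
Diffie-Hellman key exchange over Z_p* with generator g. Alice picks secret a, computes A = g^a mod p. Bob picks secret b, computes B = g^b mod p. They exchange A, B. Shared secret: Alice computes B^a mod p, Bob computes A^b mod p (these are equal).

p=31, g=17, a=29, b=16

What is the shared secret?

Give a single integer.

A = 17^29 mod 31  (bits of 29 = 11101)
  bit 0 = 1: r = r^2 * 17 mod 31 = 1^2 * 17 = 1*17 = 17
  bit 1 = 1: r = r^2 * 17 mod 31 = 17^2 * 17 = 10*17 = 15
  bit 2 = 1: r = r^2 * 17 mod 31 = 15^2 * 17 = 8*17 = 12
  bit 3 = 0: r = r^2 mod 31 = 12^2 = 20
  bit 4 = 1: r = r^2 * 17 mod 31 = 20^2 * 17 = 28*17 = 11
  -> A = 11
B = 17^16 mod 31  (bits of 16 = 10000)
  bit 0 = 1: r = r^2 * 17 mod 31 = 1^2 * 17 = 1*17 = 17
  bit 1 = 0: r = r^2 mod 31 = 17^2 = 10
  bit 2 = 0: r = r^2 mod 31 = 10^2 = 7
  bit 3 = 0: r = r^2 mod 31 = 7^2 = 18
  bit 4 = 0: r = r^2 mod 31 = 18^2 = 14
  -> B = 14
s = B^a = 14^29 mod 31  (bits of 29 = 11101)
  bit 0 = 1: r = r^2 * 14 mod 31 = 1^2 * 14 = 1*14 = 14
  bit 1 = 1: r = r^2 * 14 mod 31 = 14^2 * 14 = 10*14 = 16
  bit 2 = 1: r = r^2 * 14 mod 31 = 16^2 * 14 = 8*14 = 19
  bit 3 = 0: r = r^2 mod 31 = 19^2 = 20
  bit 4 = 1: r = r^2 * 14 mod 31 = 20^2 * 14 = 28*14 = 20
  -> s = B^a = 20

Answer: 20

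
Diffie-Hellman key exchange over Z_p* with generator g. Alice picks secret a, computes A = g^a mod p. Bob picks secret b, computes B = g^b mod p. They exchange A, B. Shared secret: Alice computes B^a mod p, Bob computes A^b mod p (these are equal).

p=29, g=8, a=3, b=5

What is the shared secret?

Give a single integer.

Answer: 21

Derivation:
A = 8^3 mod 29  (bits of 3 = 11)
  bit 0 = 1: r = r^2 * 8 mod 29 = 1^2 * 8 = 1*8 = 8
  bit 1 = 1: r = r^2 * 8 mod 29 = 8^2 * 8 = 6*8 = 19
  -> A = 19
B = 8^5 mod 29  (bits of 5 = 101)
  bit 0 = 1: r = r^2 * 8 mod 29 = 1^2 * 8 = 1*8 = 8
  bit 1 = 0: r = r^2 mod 29 = 8^2 = 6
  bit 2 = 1: r = r^2 * 8 mod 29 = 6^2 * 8 = 7*8 = 27
  -> B = 27
s = B^a = 27^3 mod 29  (bits of 3 = 11)
  bit 0 = 1: r = r^2 * 27 mod 29 = 1^2 * 27 = 1*27 = 27
  bit 1 = 1: r = r^2 * 27 mod 29 = 27^2 * 27 = 4*27 = 21
  -> s = B^a = 21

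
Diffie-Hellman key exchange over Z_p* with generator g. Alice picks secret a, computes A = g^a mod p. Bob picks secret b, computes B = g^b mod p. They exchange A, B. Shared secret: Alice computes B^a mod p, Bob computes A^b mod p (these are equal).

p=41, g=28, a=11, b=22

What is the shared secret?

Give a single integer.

Answer: 5

Derivation:
A = 28^11 mod 41  (bits of 11 = 1011)
  bit 0 = 1: r = r^2 * 28 mod 41 = 1^2 * 28 = 1*28 = 28
  bit 1 = 0: r = r^2 mod 41 = 28^2 = 5
  bit 2 = 1: r = r^2 * 28 mod 41 = 5^2 * 28 = 25*28 = 3
  bit 3 = 1: r = r^2 * 28 mod 41 = 3^2 * 28 = 9*28 = 6
  -> A = 6
B = 28^22 mod 41  (bits of 22 = 10110)
  bit 0 = 1: r = r^2 * 28 mod 41 = 1^2 * 28 = 1*28 = 28
  bit 1 = 0: r = r^2 mod 41 = 28^2 = 5
  bit 2 = 1: r = r^2 * 28 mod 41 = 5^2 * 28 = 25*28 = 3
  bit 3 = 1: r = r^2 * 28 mod 41 = 3^2 * 28 = 9*28 = 6
  bit 4 = 0: r = r^2 mod 41 = 6^2 = 36
  -> B = 36
s = B^a = 36^11 mod 41  (bits of 11 = 1011)
  bit 0 = 1: r = r^2 * 36 mod 41 = 1^2 * 36 = 1*36 = 36
  bit 1 = 0: r = r^2 mod 41 = 36^2 = 25
  bit 2 = 1: r = r^2 * 36 mod 41 = 25^2 * 36 = 10*36 = 32
  bit 3 = 1: r = r^2 * 36 mod 41 = 32^2 * 36 = 40*36 = 5
  -> s = B^a = 5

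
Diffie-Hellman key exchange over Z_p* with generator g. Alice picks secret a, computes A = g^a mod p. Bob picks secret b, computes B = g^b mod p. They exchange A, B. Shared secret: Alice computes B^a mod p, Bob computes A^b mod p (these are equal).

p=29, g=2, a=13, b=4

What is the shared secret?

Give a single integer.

Answer: 20

Derivation:
A = 2^13 mod 29  (bits of 13 = 1101)
  bit 0 = 1: r = r^2 * 2 mod 29 = 1^2 * 2 = 1*2 = 2
  bit 1 = 1: r = r^2 * 2 mod 29 = 2^2 * 2 = 4*2 = 8
  bit 2 = 0: r = r^2 mod 29 = 8^2 = 6
  bit 3 = 1: r = r^2 * 2 mod 29 = 6^2 * 2 = 7*2 = 14
  -> A = 14
B = 2^4 mod 29  (bits of 4 = 100)
  bit 0 = 1: r = r^2 * 2 mod 29 = 1^2 * 2 = 1*2 = 2
  bit 1 = 0: r = r^2 mod 29 = 2^2 = 4
  bit 2 = 0: r = r^2 mod 29 = 4^2 = 16
  -> B = 16
s = B^a = 16^13 mod 29  (bits of 13 = 1101)
  bit 0 = 1: r = r^2 * 16 mod 29 = 1^2 * 16 = 1*16 = 16
  bit 1 = 1: r = r^2 * 16 mod 29 = 16^2 * 16 = 24*16 = 7
  bit 2 = 0: r = r^2 mod 29 = 7^2 = 20
  bit 3 = 1: r = r^2 * 16 mod 29 = 20^2 * 16 = 23*16 = 20
  -> s = B^a = 20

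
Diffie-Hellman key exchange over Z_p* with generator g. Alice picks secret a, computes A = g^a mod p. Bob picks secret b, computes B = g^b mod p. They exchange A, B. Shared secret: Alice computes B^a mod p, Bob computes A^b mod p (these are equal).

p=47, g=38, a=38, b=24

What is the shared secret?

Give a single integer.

A = 38^38 mod 47  (bits of 38 = 100110)
  bit 0 = 1: r = r^2 * 38 mod 47 = 1^2 * 38 = 1*38 = 38
  bit 1 = 0: r = r^2 mod 47 = 38^2 = 34
  bit 2 = 0: r = r^2 mod 47 = 34^2 = 28
  bit 3 = 1: r = r^2 * 38 mod 47 = 28^2 * 38 = 32*38 = 41
  bit 4 = 1: r = r^2 * 38 mod 47 = 41^2 * 38 = 36*38 = 5
  bit 5 = 0: r = r^2 mod 47 = 5^2 = 25
  -> A = 25
B = 38^24 mod 47  (bits of 24 = 11000)
  bit 0 = 1: r = r^2 * 38 mod 47 = 1^2 * 38 = 1*38 = 38
  bit 1 = 1: r = r^2 * 38 mod 47 = 38^2 * 38 = 34*38 = 23
  bit 2 = 0: r = r^2 mod 47 = 23^2 = 12
  bit 3 = 0: r = r^2 mod 47 = 12^2 = 3
  bit 4 = 0: r = r^2 mod 47 = 3^2 = 9
  -> B = 9
s = B^a = 9^38 mod 47  (bits of 38 = 100110)
  bit 0 = 1: r = r^2 * 9 mod 47 = 1^2 * 9 = 1*9 = 9
  bit 1 = 0: r = r^2 mod 47 = 9^2 = 34
  bit 2 = 0: r = r^2 mod 47 = 34^2 = 28
  bit 3 = 1: r = r^2 * 9 mod 47 = 28^2 * 9 = 32*9 = 6
  bit 4 = 1: r = r^2 * 9 mod 47 = 6^2 * 9 = 36*9 = 42
  bit 5 = 0: r = r^2 mod 47 = 42^2 = 25
  -> s = B^a = 25

Answer: 25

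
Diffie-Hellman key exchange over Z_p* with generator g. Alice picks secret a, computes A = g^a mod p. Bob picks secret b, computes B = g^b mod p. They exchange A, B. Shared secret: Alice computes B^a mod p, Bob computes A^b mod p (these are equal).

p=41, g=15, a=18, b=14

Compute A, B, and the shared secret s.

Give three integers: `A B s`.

A = 15^18 mod 41  (bits of 18 = 10010)
  bit 0 = 1: r = r^2 * 15 mod 41 = 1^2 * 15 = 1*15 = 15
  bit 1 = 0: r = r^2 mod 41 = 15^2 = 20
  bit 2 = 0: r = r^2 mod 41 = 20^2 = 31
  bit 3 = 1: r = r^2 * 15 mod 41 = 31^2 * 15 = 18*15 = 24
  bit 4 = 0: r = r^2 mod 41 = 24^2 = 2
  -> A = 2
B = 15^14 mod 41  (bits of 14 = 1110)
  bit 0 = 1: r = r^2 * 15 mod 41 = 1^2 * 15 = 1*15 = 15
  bit 1 = 1: r = r^2 * 15 mod 41 = 15^2 * 15 = 20*15 = 13
  bit 2 = 1: r = r^2 * 15 mod 41 = 13^2 * 15 = 5*15 = 34
  bit 3 = 0: r = r^2 mod 41 = 34^2 = 8
  -> B = 8
s = B^a = 8^18 mod 41  (bits of 18 = 10010)
  bit 0 = 1: r = r^2 * 8 mod 41 = 1^2 * 8 = 1*8 = 8
  bit 1 = 0: r = r^2 mod 41 = 8^2 = 23
  bit 2 = 0: r = r^2 mod 41 = 23^2 = 37
  bit 3 = 1: r = r^2 * 8 mod 41 = 37^2 * 8 = 16*8 = 5
  bit 4 = 0: r = r^2 mod 41 = 5^2 = 25
  -> s = B^a = 25

Answer: 2 8 25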